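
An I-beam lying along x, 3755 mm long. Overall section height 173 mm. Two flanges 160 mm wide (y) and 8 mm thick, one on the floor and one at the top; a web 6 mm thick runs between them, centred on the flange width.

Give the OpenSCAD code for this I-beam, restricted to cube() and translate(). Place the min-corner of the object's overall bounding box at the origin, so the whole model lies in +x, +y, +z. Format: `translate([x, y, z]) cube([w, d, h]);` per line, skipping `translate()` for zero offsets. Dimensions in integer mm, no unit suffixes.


cube([3755, 160, 8]);
translate([0, 77, 8]) cube([3755, 6, 157]);
translate([0, 0, 165]) cube([3755, 160, 8]);


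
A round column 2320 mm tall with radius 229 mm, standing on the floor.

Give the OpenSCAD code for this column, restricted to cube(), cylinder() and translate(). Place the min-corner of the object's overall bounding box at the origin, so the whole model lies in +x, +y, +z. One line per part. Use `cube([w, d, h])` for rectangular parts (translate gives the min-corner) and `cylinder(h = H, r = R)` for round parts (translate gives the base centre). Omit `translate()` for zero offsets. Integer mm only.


translate([229, 229, 0]) cylinder(h = 2320, r = 229);


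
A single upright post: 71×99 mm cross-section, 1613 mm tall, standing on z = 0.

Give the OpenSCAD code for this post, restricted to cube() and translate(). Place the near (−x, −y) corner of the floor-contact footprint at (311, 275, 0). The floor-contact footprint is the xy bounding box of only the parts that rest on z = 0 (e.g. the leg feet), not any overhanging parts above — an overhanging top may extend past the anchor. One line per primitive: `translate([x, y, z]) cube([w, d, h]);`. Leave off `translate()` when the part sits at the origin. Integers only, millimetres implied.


translate([311, 275, 0]) cube([71, 99, 1613]);


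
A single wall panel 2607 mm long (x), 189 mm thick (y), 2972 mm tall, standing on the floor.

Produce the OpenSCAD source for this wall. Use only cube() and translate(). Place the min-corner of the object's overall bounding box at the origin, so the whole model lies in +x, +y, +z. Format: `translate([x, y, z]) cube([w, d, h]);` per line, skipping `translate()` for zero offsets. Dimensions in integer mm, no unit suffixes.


cube([2607, 189, 2972]);


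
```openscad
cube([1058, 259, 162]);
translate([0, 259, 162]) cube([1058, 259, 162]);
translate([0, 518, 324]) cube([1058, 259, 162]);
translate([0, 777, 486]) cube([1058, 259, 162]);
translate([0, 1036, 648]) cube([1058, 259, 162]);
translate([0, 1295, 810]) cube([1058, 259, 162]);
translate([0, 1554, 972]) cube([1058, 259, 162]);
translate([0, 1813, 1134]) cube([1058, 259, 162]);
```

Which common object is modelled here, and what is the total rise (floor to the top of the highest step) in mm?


A staircase. The total rise is 1296 mm.

8 identical blocks, each offset up and back from the previous — a staircase. Each step is 162 mm tall and there are 8 of them, so the total rise is 8 × 162 = 1296 mm.


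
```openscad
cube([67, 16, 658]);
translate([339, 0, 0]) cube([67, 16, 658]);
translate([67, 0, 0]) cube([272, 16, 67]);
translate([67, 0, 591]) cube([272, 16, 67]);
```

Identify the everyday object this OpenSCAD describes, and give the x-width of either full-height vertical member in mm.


A picture frame. The border width is 67 mm.

Four thin pieces enclosing a rectangular opening — a picture frame. The two full-height stiles are 658 mm tall; the top rail sits at z = 591 and is 67 mm tall, so the border above the opening is 658 − 591 = 67 mm, matching the stile x-width.


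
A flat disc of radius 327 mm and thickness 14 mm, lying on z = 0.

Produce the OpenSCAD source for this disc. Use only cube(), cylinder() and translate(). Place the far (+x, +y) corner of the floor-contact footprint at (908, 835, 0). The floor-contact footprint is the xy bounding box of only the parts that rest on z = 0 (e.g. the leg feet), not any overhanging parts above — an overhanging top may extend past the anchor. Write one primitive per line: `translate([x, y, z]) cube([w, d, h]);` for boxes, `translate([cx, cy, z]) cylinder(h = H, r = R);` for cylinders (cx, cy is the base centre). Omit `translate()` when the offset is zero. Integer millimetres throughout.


translate([581, 508, 0]) cylinder(h = 14, r = 327);


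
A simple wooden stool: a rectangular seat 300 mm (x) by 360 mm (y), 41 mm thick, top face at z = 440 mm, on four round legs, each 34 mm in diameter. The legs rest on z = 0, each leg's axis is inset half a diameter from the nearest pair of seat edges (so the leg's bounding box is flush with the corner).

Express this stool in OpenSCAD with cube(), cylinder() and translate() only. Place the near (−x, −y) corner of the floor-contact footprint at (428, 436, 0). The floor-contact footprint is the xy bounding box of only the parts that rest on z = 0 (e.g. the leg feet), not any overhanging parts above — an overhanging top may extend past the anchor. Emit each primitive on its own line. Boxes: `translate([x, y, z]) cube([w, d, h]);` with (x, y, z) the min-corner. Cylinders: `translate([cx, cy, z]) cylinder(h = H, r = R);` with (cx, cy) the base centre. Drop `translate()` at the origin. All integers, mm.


translate([428, 436, 399]) cube([300, 360, 41]);
translate([445, 453, 0]) cylinder(h = 399, r = 17);
translate([711, 453, 0]) cylinder(h = 399, r = 17);
translate([445, 779, 0]) cylinder(h = 399, r = 17);
translate([711, 779, 0]) cylinder(h = 399, r = 17);


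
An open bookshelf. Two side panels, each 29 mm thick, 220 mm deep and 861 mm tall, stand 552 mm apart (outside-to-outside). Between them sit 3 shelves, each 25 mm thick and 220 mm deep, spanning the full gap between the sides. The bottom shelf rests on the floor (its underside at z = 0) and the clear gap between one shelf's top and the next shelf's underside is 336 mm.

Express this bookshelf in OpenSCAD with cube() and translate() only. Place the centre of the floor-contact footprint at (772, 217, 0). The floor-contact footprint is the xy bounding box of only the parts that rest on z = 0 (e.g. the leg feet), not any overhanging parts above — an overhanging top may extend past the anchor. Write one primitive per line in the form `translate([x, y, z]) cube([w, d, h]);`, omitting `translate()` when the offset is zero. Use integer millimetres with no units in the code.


translate([496, 107, 0]) cube([29, 220, 861]);
translate([1019, 107, 0]) cube([29, 220, 861]);
translate([525, 107, 0]) cube([494, 220, 25]);
translate([525, 107, 361]) cube([494, 220, 25]);
translate([525, 107, 722]) cube([494, 220, 25]);


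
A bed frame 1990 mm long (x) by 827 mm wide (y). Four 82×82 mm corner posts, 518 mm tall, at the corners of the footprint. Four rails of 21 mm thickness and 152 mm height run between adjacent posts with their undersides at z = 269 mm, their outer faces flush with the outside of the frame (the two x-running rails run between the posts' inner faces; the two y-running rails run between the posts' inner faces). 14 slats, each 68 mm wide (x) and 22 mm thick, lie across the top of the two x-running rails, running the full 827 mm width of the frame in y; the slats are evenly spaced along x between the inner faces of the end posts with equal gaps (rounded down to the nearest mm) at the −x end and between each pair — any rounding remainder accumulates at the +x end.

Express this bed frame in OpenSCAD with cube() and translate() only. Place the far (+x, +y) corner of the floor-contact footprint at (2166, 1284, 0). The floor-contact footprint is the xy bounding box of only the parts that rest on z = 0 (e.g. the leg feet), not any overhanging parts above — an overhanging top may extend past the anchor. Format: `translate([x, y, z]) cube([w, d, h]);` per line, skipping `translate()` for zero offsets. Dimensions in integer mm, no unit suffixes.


translate([176, 457, 0]) cube([82, 82, 518]);
translate([176, 1202, 0]) cube([82, 82, 518]);
translate([2084, 457, 0]) cube([82, 82, 518]);
translate([2084, 1202, 0]) cube([82, 82, 518]);
translate([258, 457, 269]) cube([1826, 21, 152]);
translate([258, 1263, 269]) cube([1826, 21, 152]);
translate([176, 539, 269]) cube([21, 663, 152]);
translate([2145, 539, 269]) cube([21, 663, 152]);
translate([316, 457, 421]) cube([68, 827, 22]);
translate([442, 457, 421]) cube([68, 827, 22]);
translate([568, 457, 421]) cube([68, 827, 22]);
translate([694, 457, 421]) cube([68, 827, 22]);
translate([820, 457, 421]) cube([68, 827, 22]);
translate([946, 457, 421]) cube([68, 827, 22]);
translate([1072, 457, 421]) cube([68, 827, 22]);
translate([1198, 457, 421]) cube([68, 827, 22]);
translate([1324, 457, 421]) cube([68, 827, 22]);
translate([1450, 457, 421]) cube([68, 827, 22]);
translate([1576, 457, 421]) cube([68, 827, 22]);
translate([1702, 457, 421]) cube([68, 827, 22]);
translate([1828, 457, 421]) cube([68, 827, 22]);
translate([1954, 457, 421]) cube([68, 827, 22]);


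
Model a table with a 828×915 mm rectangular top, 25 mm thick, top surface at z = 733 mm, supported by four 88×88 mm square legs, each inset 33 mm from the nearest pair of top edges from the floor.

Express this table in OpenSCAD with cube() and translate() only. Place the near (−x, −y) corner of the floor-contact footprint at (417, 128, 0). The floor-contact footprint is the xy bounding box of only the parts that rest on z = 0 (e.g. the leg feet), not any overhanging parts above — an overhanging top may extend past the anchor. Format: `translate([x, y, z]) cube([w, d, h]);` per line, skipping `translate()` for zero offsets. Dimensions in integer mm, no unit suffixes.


translate([384, 95, 708]) cube([828, 915, 25]);
translate([417, 128, 0]) cube([88, 88, 708]);
translate([1091, 128, 0]) cube([88, 88, 708]);
translate([417, 889, 0]) cube([88, 88, 708]);
translate([1091, 889, 0]) cube([88, 88, 708]);


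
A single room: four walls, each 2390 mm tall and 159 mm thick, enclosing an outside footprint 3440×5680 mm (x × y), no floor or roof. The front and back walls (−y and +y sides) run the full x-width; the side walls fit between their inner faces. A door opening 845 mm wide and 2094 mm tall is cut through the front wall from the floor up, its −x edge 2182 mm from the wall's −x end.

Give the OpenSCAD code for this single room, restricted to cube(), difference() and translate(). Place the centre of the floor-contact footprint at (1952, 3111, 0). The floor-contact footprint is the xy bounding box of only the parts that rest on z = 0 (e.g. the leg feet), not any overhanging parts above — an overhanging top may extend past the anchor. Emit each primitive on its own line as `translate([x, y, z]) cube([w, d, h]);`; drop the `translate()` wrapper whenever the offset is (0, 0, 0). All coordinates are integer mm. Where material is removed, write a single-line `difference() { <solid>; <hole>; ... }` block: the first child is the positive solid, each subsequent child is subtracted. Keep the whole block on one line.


difference() { translate([232, 271, 0]) cube([3440, 159, 2390]); translate([2414, 271, 0]) cube([845, 159, 2094]); }
translate([232, 5792, 0]) cube([3440, 159, 2390]);
translate([232, 430, 0]) cube([159, 5362, 2390]);
translate([3513, 430, 0]) cube([159, 5362, 2390]);


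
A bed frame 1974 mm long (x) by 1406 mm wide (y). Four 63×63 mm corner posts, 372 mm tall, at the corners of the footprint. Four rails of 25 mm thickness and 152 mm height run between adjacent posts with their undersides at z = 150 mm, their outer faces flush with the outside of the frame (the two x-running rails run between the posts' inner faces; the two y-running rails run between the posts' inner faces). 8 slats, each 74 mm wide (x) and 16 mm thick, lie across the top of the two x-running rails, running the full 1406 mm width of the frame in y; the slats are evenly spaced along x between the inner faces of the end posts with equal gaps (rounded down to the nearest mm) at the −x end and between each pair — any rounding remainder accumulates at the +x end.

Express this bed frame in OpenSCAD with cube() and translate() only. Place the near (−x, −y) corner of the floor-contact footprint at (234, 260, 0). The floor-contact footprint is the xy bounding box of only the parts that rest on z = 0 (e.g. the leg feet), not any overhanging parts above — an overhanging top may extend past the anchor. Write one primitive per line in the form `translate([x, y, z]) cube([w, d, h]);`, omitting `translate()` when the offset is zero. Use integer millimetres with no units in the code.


// slat z = rail_z + rail_h = 150 + 152 = 302
// slat gap = ⌊(1848 − 8·74) / 9⌋ = 139
translate([234, 260, 0]) cube([63, 63, 372]);
translate([234, 1603, 0]) cube([63, 63, 372]);
translate([2145, 260, 0]) cube([63, 63, 372]);
translate([2145, 1603, 0]) cube([63, 63, 372]);
translate([297, 260, 150]) cube([1848, 25, 152]);
translate([297, 1641, 150]) cube([1848, 25, 152]);
translate([234, 323, 150]) cube([25, 1280, 152]);
translate([2183, 323, 150]) cube([25, 1280, 152]);
translate([436, 260, 302]) cube([74, 1406, 16]);
translate([649, 260, 302]) cube([74, 1406, 16]);
translate([862, 260, 302]) cube([74, 1406, 16]);
translate([1075, 260, 302]) cube([74, 1406, 16]);
translate([1288, 260, 302]) cube([74, 1406, 16]);
translate([1501, 260, 302]) cube([74, 1406, 16]);
translate([1714, 260, 302]) cube([74, 1406, 16]);
translate([1927, 260, 302]) cube([74, 1406, 16]);


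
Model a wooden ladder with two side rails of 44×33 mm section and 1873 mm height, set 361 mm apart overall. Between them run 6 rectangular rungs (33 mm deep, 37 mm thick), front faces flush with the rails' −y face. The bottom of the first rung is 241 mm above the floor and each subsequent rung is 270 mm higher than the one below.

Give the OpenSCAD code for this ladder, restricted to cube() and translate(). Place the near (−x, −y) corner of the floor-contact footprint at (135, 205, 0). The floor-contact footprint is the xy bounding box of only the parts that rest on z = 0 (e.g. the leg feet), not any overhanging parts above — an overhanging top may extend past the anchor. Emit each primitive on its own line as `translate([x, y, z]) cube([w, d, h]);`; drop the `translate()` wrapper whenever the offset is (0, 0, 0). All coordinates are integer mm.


translate([135, 205, 0]) cube([44, 33, 1873]);
translate([452, 205, 0]) cube([44, 33, 1873]);
translate([179, 205, 241]) cube([273, 33, 37]);
translate([179, 205, 511]) cube([273, 33, 37]);
translate([179, 205, 781]) cube([273, 33, 37]);
translate([179, 205, 1051]) cube([273, 33, 37]);
translate([179, 205, 1321]) cube([273, 33, 37]);
translate([179, 205, 1591]) cube([273, 33, 37]);


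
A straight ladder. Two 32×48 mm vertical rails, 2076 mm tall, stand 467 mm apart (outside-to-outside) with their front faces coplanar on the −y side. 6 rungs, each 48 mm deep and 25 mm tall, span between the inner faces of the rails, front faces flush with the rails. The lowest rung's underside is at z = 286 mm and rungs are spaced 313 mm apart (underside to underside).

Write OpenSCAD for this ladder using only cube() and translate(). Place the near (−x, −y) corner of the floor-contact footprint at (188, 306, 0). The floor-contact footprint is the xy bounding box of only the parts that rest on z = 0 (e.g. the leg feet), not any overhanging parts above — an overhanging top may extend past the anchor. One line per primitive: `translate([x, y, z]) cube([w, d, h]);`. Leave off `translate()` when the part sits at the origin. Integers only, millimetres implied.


translate([188, 306, 0]) cube([32, 48, 2076]);
translate([623, 306, 0]) cube([32, 48, 2076]);
translate([220, 306, 286]) cube([403, 48, 25]);
translate([220, 306, 599]) cube([403, 48, 25]);
translate([220, 306, 912]) cube([403, 48, 25]);
translate([220, 306, 1225]) cube([403, 48, 25]);
translate([220, 306, 1538]) cube([403, 48, 25]);
translate([220, 306, 1851]) cube([403, 48, 25]);


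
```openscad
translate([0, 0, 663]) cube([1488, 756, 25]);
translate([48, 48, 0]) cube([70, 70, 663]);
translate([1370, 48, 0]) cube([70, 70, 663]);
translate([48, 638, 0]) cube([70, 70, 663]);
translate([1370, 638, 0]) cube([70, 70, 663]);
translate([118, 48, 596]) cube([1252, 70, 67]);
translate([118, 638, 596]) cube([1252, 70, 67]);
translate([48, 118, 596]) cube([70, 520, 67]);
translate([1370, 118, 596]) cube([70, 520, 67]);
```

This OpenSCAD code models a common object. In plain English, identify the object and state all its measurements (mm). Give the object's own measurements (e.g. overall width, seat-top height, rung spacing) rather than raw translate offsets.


A rectangular dining table. The top is 1488×756×25 mm with its upper surface at z = 688 mm. It stands on four 70×70 mm square legs, each inset 48 mm from the nearest pair of top edges, running from the floor to the underside of the top. Four apron rails, 70 mm thick and 67 mm tall, run between adjacent legs with their top edges flush with the underside of the top and their outer faces flush with the legs' outer faces.


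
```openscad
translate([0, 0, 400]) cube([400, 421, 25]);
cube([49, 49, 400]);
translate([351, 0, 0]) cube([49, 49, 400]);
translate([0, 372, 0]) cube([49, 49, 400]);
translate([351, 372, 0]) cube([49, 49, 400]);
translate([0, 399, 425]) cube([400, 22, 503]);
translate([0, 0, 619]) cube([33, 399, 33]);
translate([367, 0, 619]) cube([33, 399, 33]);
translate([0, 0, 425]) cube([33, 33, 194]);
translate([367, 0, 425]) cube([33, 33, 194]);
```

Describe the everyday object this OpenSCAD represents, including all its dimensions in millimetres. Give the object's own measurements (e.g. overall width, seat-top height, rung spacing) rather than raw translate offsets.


A chair. The seat is a 400×421×25 mm slab with its top at z = 425 mm, on four 49×49 mm corner legs (flush with the seat edges, standing on z = 0). A flat backrest 22 mm thick, 503 mm tall, spans the full seat width and rises from the seat top along its +y edge, rear face flush with the rear of the seat. Two armrests of 33×33 mm section run along each side from the seat's front edge to the front of the backrest, top faces 227 mm above the seat top and outer faces flush with the seat's x-edges; a 33×33 mm post under the front of each armrest stands on the seat at the front corner.


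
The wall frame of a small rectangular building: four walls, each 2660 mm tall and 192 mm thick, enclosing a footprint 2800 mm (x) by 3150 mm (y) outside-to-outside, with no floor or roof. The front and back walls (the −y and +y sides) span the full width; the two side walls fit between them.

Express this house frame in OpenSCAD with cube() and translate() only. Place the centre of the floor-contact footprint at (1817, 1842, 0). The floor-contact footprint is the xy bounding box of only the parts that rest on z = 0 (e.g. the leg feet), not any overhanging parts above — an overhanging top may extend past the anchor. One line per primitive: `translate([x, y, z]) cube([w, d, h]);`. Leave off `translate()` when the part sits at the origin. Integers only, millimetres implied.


translate([417, 267, 0]) cube([2800, 192, 2660]);
translate([417, 3225, 0]) cube([2800, 192, 2660]);
translate([417, 459, 0]) cube([192, 2766, 2660]);
translate([3025, 459, 0]) cube([192, 2766, 2660]);


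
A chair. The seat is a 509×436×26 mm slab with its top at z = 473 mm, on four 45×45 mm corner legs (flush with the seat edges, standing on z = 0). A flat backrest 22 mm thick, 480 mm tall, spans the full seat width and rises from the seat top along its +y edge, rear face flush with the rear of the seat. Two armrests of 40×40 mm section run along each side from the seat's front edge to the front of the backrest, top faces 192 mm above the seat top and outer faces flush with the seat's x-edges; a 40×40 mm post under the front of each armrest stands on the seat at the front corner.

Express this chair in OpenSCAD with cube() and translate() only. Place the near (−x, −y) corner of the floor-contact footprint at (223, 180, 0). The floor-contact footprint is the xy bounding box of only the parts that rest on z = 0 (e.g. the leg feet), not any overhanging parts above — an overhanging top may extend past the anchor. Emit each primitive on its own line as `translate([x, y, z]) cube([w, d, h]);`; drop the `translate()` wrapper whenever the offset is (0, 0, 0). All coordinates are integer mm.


translate([223, 180, 447]) cube([509, 436, 26]);
translate([223, 180, 0]) cube([45, 45, 447]);
translate([687, 180, 0]) cube([45, 45, 447]);
translate([223, 571, 0]) cube([45, 45, 447]);
translate([687, 571, 0]) cube([45, 45, 447]);
translate([223, 594, 473]) cube([509, 22, 480]);
translate([223, 180, 625]) cube([40, 414, 40]);
translate([692, 180, 625]) cube([40, 414, 40]);
translate([223, 180, 473]) cube([40, 40, 152]);
translate([692, 180, 473]) cube([40, 40, 152]);


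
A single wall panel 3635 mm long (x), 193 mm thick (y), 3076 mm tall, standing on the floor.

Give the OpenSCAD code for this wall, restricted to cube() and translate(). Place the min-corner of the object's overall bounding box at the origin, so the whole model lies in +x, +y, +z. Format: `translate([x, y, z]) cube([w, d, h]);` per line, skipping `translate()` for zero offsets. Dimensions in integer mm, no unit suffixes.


cube([3635, 193, 3076]);


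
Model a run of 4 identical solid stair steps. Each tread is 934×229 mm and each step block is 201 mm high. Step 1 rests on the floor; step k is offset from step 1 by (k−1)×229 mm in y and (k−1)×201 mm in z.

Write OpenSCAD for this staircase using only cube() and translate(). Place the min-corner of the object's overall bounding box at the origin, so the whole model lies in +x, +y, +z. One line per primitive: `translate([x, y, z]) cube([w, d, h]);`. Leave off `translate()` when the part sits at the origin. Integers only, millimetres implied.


cube([934, 229, 201]);
translate([0, 229, 201]) cube([934, 229, 201]);
translate([0, 458, 402]) cube([934, 229, 201]);
translate([0, 687, 603]) cube([934, 229, 201]);


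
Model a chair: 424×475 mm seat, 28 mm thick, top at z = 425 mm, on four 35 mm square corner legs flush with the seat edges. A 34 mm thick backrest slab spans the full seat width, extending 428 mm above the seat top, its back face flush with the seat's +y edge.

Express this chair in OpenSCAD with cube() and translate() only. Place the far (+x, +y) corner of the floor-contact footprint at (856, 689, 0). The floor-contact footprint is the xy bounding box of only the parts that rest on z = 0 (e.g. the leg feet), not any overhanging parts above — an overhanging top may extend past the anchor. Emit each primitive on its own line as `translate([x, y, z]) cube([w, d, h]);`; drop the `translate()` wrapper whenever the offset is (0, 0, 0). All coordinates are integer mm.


translate([432, 214, 397]) cube([424, 475, 28]);
translate([432, 214, 0]) cube([35, 35, 397]);
translate([821, 214, 0]) cube([35, 35, 397]);
translate([432, 654, 0]) cube([35, 35, 397]);
translate([821, 654, 0]) cube([35, 35, 397]);
translate([432, 655, 425]) cube([424, 34, 428]);


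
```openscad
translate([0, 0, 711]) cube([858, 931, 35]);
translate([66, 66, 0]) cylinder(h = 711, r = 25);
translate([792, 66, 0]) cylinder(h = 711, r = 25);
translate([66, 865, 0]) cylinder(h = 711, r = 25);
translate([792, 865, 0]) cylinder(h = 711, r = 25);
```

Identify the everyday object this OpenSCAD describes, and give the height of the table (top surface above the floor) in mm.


A table. The table height is 746 mm.

A 858×931×35 slab sits at z = 711 on four Ø50 mm round legs — a table. The top surface is at 711 + 35 = 746 mm.


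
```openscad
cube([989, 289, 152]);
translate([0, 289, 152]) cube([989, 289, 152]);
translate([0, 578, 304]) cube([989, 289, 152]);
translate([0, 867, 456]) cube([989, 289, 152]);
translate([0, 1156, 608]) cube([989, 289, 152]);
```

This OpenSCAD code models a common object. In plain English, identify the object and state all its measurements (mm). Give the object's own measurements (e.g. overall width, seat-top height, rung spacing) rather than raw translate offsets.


A straight staircase of 5 solid steps. Each step is 989 mm wide (x), 289 mm deep (y, the going) and 152 mm tall (the rise). The first step rests on the floor; each subsequent step sits one going further in +y and one rise higher in +z, directly behind and above the previous step with no overlap.


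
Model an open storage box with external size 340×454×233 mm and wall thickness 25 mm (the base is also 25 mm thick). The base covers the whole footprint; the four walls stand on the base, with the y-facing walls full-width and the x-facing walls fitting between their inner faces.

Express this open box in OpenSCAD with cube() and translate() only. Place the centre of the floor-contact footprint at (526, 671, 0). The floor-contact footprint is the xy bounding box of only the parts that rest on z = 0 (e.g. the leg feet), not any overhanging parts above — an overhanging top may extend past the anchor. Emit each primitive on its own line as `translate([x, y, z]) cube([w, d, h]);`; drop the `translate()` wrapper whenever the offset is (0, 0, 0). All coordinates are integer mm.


translate([356, 444, 0]) cube([340, 454, 25]);
translate([356, 444, 25]) cube([340, 25, 208]);
translate([356, 873, 25]) cube([340, 25, 208]);
translate([356, 469, 25]) cube([25, 404, 208]);
translate([671, 469, 25]) cube([25, 404, 208]);


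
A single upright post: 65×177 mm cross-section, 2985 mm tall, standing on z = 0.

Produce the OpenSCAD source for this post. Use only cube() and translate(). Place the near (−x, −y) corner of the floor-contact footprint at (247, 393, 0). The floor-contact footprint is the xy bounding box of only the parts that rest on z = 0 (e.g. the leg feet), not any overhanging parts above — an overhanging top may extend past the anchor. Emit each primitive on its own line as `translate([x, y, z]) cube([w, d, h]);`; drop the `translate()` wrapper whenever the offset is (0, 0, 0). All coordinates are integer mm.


translate([247, 393, 0]) cube([65, 177, 2985]);


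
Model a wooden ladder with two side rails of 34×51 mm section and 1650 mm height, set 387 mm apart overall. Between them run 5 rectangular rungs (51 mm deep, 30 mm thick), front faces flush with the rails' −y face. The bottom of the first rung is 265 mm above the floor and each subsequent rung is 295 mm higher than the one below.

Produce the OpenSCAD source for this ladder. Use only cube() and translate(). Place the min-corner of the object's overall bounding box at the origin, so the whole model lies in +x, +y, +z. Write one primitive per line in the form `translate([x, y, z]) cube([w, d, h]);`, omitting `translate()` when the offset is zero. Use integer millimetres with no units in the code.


cube([34, 51, 1650]);
translate([353, 0, 0]) cube([34, 51, 1650]);
translate([34, 0, 265]) cube([319, 51, 30]);
translate([34, 0, 560]) cube([319, 51, 30]);
translate([34, 0, 855]) cube([319, 51, 30]);
translate([34, 0, 1150]) cube([319, 51, 30]);
translate([34, 0, 1445]) cube([319, 51, 30]);


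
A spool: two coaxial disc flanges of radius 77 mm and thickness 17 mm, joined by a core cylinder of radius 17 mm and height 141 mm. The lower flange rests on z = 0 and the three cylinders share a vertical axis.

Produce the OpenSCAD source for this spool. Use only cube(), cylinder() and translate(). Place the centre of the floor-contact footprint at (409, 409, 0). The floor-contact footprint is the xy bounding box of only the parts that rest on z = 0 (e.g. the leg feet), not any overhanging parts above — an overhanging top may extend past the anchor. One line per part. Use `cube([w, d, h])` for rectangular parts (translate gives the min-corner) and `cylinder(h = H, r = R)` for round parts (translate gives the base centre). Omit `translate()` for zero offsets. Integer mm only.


translate([409, 409, 0]) cylinder(h = 17, r = 77);
translate([409, 409, 17]) cylinder(h = 141, r = 17);
translate([409, 409, 158]) cylinder(h = 17, r = 77);


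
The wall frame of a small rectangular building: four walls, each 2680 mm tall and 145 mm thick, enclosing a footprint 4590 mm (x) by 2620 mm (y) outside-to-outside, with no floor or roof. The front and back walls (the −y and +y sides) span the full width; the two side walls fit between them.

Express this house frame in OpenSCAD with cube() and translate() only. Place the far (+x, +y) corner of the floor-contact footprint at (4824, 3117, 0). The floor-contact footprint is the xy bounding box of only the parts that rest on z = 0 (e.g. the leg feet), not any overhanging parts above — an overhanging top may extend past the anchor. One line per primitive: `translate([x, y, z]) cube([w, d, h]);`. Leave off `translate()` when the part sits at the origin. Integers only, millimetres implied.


translate([234, 497, 0]) cube([4590, 145, 2680]);
translate([234, 2972, 0]) cube([4590, 145, 2680]);
translate([234, 642, 0]) cube([145, 2330, 2680]);
translate([4679, 642, 0]) cube([145, 2330, 2680]);


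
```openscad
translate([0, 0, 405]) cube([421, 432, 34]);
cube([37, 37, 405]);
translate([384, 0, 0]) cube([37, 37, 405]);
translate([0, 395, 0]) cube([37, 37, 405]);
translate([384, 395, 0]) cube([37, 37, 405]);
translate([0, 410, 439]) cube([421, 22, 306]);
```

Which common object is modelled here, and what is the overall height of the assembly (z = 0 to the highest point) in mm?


A chair. The overall height is 745 mm.

A slab on four corner posts with a tall panel at the back — a chair. The seat slab sits at z = 405 with thickness 34, and the 306 mm backrest starts at the seat top, so the overall height is 405 + 34 + 306 = 745 mm.


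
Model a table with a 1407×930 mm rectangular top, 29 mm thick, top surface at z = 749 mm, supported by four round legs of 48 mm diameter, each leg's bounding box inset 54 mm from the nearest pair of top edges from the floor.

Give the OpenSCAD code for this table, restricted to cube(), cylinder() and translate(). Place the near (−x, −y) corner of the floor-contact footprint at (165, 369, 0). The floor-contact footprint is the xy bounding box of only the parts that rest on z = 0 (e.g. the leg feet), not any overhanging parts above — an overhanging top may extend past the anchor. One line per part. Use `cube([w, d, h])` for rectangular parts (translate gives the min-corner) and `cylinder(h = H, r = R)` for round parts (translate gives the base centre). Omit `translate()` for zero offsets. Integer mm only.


translate([111, 315, 720]) cube([1407, 930, 29]);
translate([189, 393, 0]) cylinder(h = 720, r = 24);
translate([1440, 393, 0]) cylinder(h = 720, r = 24);
translate([189, 1167, 0]) cylinder(h = 720, r = 24);
translate([1440, 1167, 0]) cylinder(h = 720, r = 24);


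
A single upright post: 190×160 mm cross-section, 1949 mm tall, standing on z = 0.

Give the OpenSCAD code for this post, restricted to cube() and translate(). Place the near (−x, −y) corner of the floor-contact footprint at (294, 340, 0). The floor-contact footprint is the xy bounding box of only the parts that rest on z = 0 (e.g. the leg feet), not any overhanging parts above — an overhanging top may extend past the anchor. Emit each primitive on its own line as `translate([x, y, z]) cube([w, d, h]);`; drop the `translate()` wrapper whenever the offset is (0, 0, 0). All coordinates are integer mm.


translate([294, 340, 0]) cube([190, 160, 1949]);


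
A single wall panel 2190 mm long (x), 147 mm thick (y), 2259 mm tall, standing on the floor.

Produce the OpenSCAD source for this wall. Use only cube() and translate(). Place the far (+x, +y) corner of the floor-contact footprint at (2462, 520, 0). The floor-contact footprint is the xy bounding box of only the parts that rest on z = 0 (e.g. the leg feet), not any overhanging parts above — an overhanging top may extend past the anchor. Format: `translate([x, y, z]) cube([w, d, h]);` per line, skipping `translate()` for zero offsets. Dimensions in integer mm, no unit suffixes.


translate([272, 373, 0]) cube([2190, 147, 2259]);


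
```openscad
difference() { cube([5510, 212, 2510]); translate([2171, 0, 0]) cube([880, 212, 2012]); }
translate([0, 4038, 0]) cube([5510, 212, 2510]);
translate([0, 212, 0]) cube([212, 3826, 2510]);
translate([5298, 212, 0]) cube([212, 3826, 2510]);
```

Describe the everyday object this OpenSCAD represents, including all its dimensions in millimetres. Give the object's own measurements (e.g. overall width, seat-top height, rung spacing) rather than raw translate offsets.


A single room: four walls, each 2510 mm tall and 212 mm thick, enclosing an outside footprint 5510×4250 mm (x × y), no floor or roof. The front and back walls (−y and +y sides) run the full x-width; the side walls fit between their inner faces. A door opening 880 mm wide and 2012 mm tall is cut through the front wall from the floor up, its −x edge 2171 mm from the wall's −x end.


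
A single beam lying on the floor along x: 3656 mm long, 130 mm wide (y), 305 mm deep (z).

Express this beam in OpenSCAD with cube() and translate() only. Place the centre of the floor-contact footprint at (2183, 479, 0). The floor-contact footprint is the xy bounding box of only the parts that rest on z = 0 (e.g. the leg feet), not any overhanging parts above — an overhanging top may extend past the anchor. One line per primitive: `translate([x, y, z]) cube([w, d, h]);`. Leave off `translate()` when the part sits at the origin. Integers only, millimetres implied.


translate([355, 414, 0]) cube([3656, 130, 305]);


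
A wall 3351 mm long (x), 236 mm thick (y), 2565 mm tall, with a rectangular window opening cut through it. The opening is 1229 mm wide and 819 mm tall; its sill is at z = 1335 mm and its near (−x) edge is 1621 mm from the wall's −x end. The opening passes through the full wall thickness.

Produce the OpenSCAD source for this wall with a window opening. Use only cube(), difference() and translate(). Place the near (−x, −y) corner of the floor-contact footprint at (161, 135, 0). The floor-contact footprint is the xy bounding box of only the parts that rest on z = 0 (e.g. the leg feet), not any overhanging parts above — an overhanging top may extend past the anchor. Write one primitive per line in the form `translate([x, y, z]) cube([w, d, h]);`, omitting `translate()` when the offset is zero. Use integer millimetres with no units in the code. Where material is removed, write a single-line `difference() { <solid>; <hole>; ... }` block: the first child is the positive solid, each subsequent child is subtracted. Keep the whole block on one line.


difference() { translate([161, 135, 0]) cube([3351, 236, 2565]); translate([1782, 135, 1335]) cube([1229, 236, 819]); }


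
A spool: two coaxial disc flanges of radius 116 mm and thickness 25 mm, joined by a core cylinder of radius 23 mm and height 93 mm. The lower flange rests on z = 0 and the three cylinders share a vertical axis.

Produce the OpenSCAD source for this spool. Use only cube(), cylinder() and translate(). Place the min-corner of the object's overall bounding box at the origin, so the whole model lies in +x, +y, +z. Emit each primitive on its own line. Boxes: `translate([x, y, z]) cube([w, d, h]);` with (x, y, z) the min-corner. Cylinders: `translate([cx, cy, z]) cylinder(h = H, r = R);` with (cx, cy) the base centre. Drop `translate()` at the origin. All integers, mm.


translate([116, 116, 0]) cylinder(h = 25, r = 116);
translate([116, 116, 25]) cylinder(h = 93, r = 23);
translate([116, 116, 118]) cylinder(h = 25, r = 116);


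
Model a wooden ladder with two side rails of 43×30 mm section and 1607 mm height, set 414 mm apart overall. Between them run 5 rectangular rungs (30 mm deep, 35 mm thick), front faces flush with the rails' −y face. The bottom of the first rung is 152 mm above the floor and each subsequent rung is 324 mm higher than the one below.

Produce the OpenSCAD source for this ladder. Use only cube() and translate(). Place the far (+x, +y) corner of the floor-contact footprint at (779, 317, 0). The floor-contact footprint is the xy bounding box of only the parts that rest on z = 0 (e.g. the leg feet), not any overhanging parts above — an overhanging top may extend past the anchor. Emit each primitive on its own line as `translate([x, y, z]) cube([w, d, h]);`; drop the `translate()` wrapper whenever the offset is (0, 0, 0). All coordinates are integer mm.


translate([365, 287, 0]) cube([43, 30, 1607]);
translate([736, 287, 0]) cube([43, 30, 1607]);
translate([408, 287, 152]) cube([328, 30, 35]);
translate([408, 287, 476]) cube([328, 30, 35]);
translate([408, 287, 800]) cube([328, 30, 35]);
translate([408, 287, 1124]) cube([328, 30, 35]);
translate([408, 287, 1448]) cube([328, 30, 35]);


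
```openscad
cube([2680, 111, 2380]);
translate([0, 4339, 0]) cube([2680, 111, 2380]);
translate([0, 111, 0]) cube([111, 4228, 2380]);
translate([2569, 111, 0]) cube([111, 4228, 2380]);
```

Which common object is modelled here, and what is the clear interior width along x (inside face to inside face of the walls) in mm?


A house (or room) frame. The interior width is 2458 mm.

Four 2380 mm walls enclosing a rectangle with no floor or roof — a room or house frame. Outside width is 2680 mm and wall thickness is 111 mm, so the interior width is 2680 − 2 × 111 = 2458 mm.


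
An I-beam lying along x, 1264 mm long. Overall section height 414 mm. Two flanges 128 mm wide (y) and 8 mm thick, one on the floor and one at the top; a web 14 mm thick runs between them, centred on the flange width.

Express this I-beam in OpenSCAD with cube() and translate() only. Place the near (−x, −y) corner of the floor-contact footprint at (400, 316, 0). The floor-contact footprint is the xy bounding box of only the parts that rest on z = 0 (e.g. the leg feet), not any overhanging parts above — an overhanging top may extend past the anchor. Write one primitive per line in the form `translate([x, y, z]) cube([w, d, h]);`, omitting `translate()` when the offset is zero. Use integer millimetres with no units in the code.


translate([400, 316, 0]) cube([1264, 128, 8]);
translate([400, 373, 8]) cube([1264, 14, 398]);
translate([400, 316, 406]) cube([1264, 128, 8]);


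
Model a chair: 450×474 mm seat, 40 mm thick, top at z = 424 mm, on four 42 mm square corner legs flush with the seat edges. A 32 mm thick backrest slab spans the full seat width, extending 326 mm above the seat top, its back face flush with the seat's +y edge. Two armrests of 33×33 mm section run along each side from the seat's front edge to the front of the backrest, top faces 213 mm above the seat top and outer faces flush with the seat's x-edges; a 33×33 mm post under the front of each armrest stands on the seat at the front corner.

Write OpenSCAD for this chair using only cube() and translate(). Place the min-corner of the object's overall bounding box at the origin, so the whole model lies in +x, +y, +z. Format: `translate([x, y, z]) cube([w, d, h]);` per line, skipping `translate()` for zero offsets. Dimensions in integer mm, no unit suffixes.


// leg_h = 424 - 40 = 384
// arm post h = 213 - 33 = 180
translate([0, 0, 384]) cube([450, 474, 40]);
cube([42, 42, 384]);
translate([408, 0, 0]) cube([42, 42, 384]);
translate([0, 432, 0]) cube([42, 42, 384]);
translate([408, 432, 0]) cube([42, 42, 384]);
translate([0, 442, 424]) cube([450, 32, 326]);
translate([0, 0, 604]) cube([33, 442, 33]);
translate([417, 0, 604]) cube([33, 442, 33]);
translate([0, 0, 424]) cube([33, 33, 180]);
translate([417, 0, 424]) cube([33, 33, 180]);


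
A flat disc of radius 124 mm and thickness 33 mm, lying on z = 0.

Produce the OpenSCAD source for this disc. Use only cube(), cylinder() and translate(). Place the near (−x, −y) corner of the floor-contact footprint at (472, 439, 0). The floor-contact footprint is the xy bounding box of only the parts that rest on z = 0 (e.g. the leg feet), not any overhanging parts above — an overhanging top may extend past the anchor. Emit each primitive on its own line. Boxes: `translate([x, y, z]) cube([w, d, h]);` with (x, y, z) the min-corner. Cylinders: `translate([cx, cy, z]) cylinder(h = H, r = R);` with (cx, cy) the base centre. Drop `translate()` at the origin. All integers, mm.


translate([596, 563, 0]) cylinder(h = 33, r = 124);
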